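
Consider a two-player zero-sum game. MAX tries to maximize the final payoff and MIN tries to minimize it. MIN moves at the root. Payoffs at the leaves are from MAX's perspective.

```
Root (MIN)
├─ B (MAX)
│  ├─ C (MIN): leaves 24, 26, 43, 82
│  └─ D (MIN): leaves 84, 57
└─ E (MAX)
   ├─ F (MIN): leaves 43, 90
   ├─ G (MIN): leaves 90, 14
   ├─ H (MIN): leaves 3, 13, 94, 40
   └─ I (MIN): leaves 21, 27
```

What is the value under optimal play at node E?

43

F: min(43, 90) = 43
G: min(90, 14) = 14
H: min(3, 13, 94, 40) = 3
I: min(21, 27) = 21
E: max(43, 14, 3, 21) = 43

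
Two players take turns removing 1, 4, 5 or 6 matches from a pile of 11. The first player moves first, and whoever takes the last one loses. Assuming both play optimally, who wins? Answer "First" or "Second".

First

Positions where the player to move wins (W) vs loses (L):
i:   0  1  2  3  4  5  6  7  8  9 10 11
     W  L  W  L  W  W  W  W  W  W  L  W
Position 11 is W, so the first player wins.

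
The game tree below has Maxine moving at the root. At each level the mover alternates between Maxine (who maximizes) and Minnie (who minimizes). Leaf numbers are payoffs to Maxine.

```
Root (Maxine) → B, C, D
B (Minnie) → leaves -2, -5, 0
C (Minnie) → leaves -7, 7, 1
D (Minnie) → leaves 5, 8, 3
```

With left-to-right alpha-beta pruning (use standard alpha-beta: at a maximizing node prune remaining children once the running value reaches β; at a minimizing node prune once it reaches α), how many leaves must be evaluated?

7

B [α=-∞,β=+∞]: v=-5
C [α=-5,β=+∞]: v=-7 after child 1 ≤ α → α-cutoff, skip 2
D [α=-5,β=+∞]: v=3
Root [α=-∞,β=+∞]: v=3
Leaves evaluated: 7 of 9.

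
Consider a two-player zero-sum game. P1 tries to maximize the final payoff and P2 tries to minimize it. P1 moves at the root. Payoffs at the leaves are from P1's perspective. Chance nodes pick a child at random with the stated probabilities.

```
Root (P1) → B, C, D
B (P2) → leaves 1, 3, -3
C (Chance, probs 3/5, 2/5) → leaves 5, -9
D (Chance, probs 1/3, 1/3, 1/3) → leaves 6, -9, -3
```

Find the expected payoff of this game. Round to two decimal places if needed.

-0.6

B (P2): min(1, 3, -3) = -3
C (Chance): 3/5·5 + 2/5·-9 = -0.6
D (Chance): 1/3·6 + 1/3·-9 + 1/3·-3 = -2
Root (P1): max(-3, -0.6, -2) = -0.6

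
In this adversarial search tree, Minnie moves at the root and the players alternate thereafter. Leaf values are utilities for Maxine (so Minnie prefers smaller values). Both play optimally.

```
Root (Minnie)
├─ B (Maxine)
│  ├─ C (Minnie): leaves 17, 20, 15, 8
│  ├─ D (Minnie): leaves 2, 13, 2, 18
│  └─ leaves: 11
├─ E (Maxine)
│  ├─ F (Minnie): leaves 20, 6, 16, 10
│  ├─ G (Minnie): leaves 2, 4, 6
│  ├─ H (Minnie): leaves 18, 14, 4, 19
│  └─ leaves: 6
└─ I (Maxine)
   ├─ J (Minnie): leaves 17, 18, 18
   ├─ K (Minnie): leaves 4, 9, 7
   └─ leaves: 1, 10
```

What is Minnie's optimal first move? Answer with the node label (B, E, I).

E

C (Minnie): min(17, 20, 15, 8) = 8
D (Minnie): min(2, 13, 2, 18) = 2
B (Maxine): max(8, 2, 11) = 11
F (Minnie): min(20, 6, 16, 10) = 6
G (Minnie): min(2, 4, 6) = 2
H (Minnie): min(18, 14, 4, 19) = 4
E (Maxine): max(6, 2, 4, 6) = 6
J (Minnie): min(17, 18, 18) = 17
K (Minnie): min(4, 9, 7) = 4
I (Maxine): max(17, 4, 1, 10) = 17
Root (Minnie): min(11, 6, 17) = 6
Minnie picks the child with the lowest value: E (value 6).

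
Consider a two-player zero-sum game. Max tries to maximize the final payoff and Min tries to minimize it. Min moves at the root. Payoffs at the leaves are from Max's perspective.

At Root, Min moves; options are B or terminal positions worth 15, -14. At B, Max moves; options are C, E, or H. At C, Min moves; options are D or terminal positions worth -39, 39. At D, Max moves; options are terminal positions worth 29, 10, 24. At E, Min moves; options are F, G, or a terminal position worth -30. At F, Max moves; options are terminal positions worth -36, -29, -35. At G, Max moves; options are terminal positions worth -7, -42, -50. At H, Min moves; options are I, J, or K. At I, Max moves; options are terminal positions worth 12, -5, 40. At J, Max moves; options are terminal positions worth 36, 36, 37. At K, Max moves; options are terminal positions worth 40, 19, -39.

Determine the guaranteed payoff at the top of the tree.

D (Max): max(29, 10, 24) = 29
C (Min): min(29, -39, 39) = -39
F (Max): max(-36, -29, -35) = -29
G (Max): max(-7, -42, -50) = -7
E (Min): min(-29, -7, -30) = -30
I (Max): max(12, -5, 40) = 40
J (Max): max(36, 36, 37) = 37
K (Max): max(40, 19, -39) = 40
H (Min): min(40, 37, 40) = 37
B (Max): max(-39, -30, 37) = 37
Root (Min): min(37, 15, -14) = -14

-14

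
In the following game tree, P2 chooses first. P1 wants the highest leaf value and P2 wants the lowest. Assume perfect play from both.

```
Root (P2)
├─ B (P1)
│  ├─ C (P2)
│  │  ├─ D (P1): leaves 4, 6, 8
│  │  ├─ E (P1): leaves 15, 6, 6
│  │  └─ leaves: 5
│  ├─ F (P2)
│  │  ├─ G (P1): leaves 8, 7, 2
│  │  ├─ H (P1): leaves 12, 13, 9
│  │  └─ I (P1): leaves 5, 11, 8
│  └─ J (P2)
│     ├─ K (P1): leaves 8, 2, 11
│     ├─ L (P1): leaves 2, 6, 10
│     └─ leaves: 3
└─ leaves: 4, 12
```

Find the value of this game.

D (P1): max(4, 6, 8) = 8
E (P1): max(15, 6, 6) = 15
C (P2): min(8, 15, 5) = 5
G (P1): max(8, 7, 2) = 8
H (P1): max(12, 13, 9) = 13
I (P1): max(5, 11, 8) = 11
F (P2): min(8, 13, 11) = 8
K (P1): max(8, 2, 11) = 11
L (P1): max(2, 6, 10) = 10
J (P2): min(11, 10, 3) = 3
B (P1): max(5, 8, 3) = 8
Root (P2): min(8, 4, 12) = 4

4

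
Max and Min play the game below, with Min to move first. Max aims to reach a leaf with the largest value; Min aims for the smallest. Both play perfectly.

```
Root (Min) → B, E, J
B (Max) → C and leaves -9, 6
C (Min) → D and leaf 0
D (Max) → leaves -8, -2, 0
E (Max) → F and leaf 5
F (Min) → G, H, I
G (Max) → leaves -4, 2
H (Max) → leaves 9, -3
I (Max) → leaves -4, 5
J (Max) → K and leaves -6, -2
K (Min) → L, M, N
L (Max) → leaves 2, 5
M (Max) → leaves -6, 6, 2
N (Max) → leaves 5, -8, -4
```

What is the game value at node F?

G: max(-4, 2) = 2
H: max(9, -3) = 9
I: max(-4, 5) = 5
F: min(2, 9, 5) = 2

2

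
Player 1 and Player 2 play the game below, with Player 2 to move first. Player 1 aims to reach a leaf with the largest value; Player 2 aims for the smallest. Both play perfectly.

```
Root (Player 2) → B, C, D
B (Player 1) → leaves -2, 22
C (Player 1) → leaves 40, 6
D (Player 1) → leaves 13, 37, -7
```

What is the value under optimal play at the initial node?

B (Player 1): max(-2, 22) = 22
C (Player 1): max(40, 6) = 40
D (Player 1): max(13, 37, -7) = 37
Root (Player 2): min(22, 40, 37) = 22

22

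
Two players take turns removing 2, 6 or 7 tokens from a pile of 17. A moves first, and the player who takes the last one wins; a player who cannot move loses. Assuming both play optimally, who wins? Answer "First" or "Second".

i:   0  1  2  3  4  5  6  7  8  9 10 11 12 13 14 15 16 17
     L  L  W  W  L  L  W  W  W  L  W  W  W  L  L  W  W  L
Position 17 is L, so the second player wins.

Second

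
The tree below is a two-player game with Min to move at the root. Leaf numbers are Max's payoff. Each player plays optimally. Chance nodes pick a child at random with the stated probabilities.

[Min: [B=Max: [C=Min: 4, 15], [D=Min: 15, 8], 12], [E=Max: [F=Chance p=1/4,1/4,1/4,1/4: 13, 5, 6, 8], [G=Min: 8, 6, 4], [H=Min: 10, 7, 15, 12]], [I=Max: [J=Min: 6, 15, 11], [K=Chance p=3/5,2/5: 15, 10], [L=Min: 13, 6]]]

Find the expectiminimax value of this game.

8

C (Min): min(4, 15) = 4
D (Min): min(15, 8) = 8
B (Max): max(4, 8, 12) = 12
F (Chance): 1/4·13 + 1/4·5 + 1/4·6 + 1/4·8 = 8
G (Min): min(8, 6, 4) = 4
H (Min): min(10, 7, 15, 12) = 7
E (Max): max(8, 4, 7) = 8
J (Min): min(6, 15, 11) = 6
K (Chance): 3/5·15 + 2/5·10 = 13
L (Min): min(13, 6) = 6
I (Max): max(6, 13, 6) = 13
Root (Min): min(12, 8, 13) = 8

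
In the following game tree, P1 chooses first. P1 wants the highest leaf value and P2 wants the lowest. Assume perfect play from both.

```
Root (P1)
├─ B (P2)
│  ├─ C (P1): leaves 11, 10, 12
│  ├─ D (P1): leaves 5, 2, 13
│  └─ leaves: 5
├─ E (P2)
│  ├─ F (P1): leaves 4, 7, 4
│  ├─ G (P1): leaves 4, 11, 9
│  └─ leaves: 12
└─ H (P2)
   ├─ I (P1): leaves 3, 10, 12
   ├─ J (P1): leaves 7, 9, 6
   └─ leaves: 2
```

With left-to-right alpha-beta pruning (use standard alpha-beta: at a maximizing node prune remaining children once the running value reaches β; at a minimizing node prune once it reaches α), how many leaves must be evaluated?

20

C [α=-∞,β=+∞]: v=12
D [α=-∞,β=12]: v=13
B [α=-∞,β=+∞]: v=5
F [α=5,β=+∞]: v=7
G [α=5,β=7]: v=11 after child 2 ≥ β → β-cutoff, skip 1
E [α=5,β=+∞]: v=7
I [α=7,β=+∞]: v=12
J [α=7,β=12]: v=9
H [α=7,β=+∞]: v=2
Root [α=-∞,β=+∞]: v=7
Leaves evaluated: 20 of 21.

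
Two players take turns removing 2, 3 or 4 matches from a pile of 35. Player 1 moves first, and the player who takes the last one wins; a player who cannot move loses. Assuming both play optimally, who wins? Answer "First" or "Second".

Compute winning (W) and losing (L) positions by backward induction:
i:   0  1  2  3  4  5  6  7  8  9 10 11 12 13 14 15 16 17 18 19 20 21 22 23 24 25 26 27 28 29 30 31 32 33 34 35
     L  L  W  W  W  W  L  L  W  W  W  W  L  L  W  W  W  W  L  L  W  W  W  W  L  L  W  W  W  W  L  L  W  W  W  W
Position 35 is W, so the first player wins.

First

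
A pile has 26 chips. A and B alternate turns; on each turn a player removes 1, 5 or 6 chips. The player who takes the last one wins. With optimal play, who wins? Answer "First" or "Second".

Second

Compute winning (W) and losing (L) positions by backward induction:
i:   0  1  2  3  4  5  6  7  8  9 10 11 12 13 14 15 16 17 18 19 20 21 22 23 24 25 26
     L  W  L  W  L  W  W  W  W  W  W  L  W  L  W  L  W  W  W  W  W  W  L  W  L  W  L
Position 26 is L, so the second player wins.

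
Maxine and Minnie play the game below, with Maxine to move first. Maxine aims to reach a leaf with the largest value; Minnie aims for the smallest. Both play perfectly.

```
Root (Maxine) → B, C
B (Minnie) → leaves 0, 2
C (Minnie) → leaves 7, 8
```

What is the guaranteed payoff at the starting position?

7

B (Minnie): min(0, 2) = 0
C (Minnie): min(7, 8) = 7
Root (Maxine): max(0, 7) = 7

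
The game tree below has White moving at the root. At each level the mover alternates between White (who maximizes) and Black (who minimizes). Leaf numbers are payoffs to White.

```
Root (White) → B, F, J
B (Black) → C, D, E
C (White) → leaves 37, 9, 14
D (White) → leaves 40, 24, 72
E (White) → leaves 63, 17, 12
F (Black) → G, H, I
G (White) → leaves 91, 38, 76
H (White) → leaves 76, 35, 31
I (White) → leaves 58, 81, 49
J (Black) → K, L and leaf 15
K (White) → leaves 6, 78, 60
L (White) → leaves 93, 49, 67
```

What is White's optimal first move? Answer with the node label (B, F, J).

F

C (White): max(37, 9, 14) = 37
D (White): max(40, 24, 72) = 72
E (White): max(63, 17, 12) = 63
B (Black): min(37, 72, 63) = 37
G (White): max(91, 38, 76) = 91
H (White): max(76, 35, 31) = 76
I (White): max(58, 81, 49) = 81
F (Black): min(91, 76, 81) = 76
K (White): max(6, 78, 60) = 78
L (White): max(93, 49, 67) = 93
J (Black): min(78, 93, 15) = 15
Root (White): max(37, 76, 15) = 76
White picks the child with the highest value: F (value 76).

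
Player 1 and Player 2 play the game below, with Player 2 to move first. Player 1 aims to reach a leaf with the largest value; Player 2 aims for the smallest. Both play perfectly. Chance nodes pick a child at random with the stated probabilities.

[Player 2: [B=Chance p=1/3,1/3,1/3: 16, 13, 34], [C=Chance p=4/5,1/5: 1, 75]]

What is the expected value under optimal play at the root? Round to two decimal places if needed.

15.8

B (Chance): 1/3·16 + 1/3·13 + 1/3·34 = 21
C (Chance): 4/5·1 + 1/5·75 = 15.8
Root (Player 2): min(21, 15.8) = 15.8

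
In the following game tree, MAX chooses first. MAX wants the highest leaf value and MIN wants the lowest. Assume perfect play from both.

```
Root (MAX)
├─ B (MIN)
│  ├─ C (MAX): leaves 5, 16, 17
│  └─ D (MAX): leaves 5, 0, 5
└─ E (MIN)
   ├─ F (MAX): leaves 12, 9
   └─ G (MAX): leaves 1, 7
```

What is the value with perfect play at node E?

F: max(12, 9) = 12
G: max(1, 7) = 7
E: min(12, 7) = 7

7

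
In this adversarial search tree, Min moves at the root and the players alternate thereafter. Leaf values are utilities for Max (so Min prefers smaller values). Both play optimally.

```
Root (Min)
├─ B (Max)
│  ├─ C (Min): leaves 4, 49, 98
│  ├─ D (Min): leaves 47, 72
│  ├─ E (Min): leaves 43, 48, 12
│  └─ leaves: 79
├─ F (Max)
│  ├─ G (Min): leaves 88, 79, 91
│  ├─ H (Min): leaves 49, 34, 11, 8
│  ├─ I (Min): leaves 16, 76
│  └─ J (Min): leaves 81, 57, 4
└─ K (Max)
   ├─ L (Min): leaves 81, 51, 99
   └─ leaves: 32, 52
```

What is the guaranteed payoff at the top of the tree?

52

C (Min): min(4, 49, 98) = 4
D (Min): min(47, 72) = 47
E (Min): min(43, 48, 12) = 12
B (Max): max(4, 47, 12, 79) = 79
G (Min): min(88, 79, 91) = 79
H (Min): min(49, 34, 11, 8) = 8
I (Min): min(16, 76) = 16
J (Min): min(81, 57, 4) = 4
F (Max): max(79, 8, 16, 4) = 79
L (Min): min(81, 51, 99) = 51
K (Max): max(51, 32, 52) = 52
Root (Min): min(79, 79, 52) = 52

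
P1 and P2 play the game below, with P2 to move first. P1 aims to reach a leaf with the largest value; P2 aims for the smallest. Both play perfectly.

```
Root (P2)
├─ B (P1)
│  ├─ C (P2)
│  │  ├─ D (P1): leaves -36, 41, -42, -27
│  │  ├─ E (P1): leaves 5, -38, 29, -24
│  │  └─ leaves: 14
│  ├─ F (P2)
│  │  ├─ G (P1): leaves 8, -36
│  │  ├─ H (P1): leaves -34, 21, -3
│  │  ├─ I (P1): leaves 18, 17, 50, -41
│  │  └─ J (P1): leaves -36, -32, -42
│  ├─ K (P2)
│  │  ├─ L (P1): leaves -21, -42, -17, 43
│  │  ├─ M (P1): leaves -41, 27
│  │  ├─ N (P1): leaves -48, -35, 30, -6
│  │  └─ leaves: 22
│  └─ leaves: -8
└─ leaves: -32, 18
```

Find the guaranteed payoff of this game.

D (P1): max(-36, 41, -42, -27) = 41
E (P1): max(5, -38, 29, -24) = 29
C (P2): min(41, 29, 14) = 14
G (P1): max(8, -36) = 8
H (P1): max(-34, 21, -3) = 21
I (P1): max(18, 17, 50, -41) = 50
J (P1): max(-36, -32, -42) = -32
F (P2): min(8, 21, 50, -32) = -32
L (P1): max(-21, -42, -17, 43) = 43
M (P1): max(-41, 27) = 27
N (P1): max(-48, -35, 30, -6) = 30
K (P2): min(43, 27, 30, 22) = 22
B (P1): max(14, -32, 22, -8) = 22
Root (P2): min(22, -32, 18) = -32

-32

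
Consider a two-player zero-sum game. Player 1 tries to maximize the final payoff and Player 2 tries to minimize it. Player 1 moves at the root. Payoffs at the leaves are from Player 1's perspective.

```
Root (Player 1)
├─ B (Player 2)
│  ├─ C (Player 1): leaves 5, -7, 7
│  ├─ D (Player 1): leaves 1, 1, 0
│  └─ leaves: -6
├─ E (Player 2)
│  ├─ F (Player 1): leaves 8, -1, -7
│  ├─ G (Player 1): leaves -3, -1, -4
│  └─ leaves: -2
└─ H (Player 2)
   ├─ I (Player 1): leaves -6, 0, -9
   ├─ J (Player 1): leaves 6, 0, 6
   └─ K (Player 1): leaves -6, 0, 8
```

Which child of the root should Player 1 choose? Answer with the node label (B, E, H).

H

C (Player 1): max(5, -7, 7) = 7
D (Player 1): max(1, 1, 0) = 1
B (Player 2): min(7, 1, -6) = -6
F (Player 1): max(8, -1, -7) = 8
G (Player 1): max(-3, -1, -4) = -1
E (Player 2): min(8, -1, -2) = -2
I (Player 1): max(-6, 0, -9) = 0
J (Player 1): max(6, 0, 6) = 6
K (Player 1): max(-6, 0, 8) = 8
H (Player 2): min(0, 6, 8) = 0
Root (Player 1): max(-6, -2, 0) = 0
Player 1 picks the child with the highest value: H (value 0).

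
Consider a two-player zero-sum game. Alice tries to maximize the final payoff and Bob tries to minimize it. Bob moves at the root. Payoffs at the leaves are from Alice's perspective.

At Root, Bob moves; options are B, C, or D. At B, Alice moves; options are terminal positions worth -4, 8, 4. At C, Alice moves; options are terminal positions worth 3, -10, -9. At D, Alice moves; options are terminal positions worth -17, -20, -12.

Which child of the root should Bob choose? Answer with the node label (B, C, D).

D

B (Alice): max(-4, 8, 4) = 8
C (Alice): max(3, -10, -9) = 3
D (Alice): max(-17, -20, -12) = -12
Root (Bob): min(8, 3, -12) = -12
Bob picks the child with the lowest value: D (value -12).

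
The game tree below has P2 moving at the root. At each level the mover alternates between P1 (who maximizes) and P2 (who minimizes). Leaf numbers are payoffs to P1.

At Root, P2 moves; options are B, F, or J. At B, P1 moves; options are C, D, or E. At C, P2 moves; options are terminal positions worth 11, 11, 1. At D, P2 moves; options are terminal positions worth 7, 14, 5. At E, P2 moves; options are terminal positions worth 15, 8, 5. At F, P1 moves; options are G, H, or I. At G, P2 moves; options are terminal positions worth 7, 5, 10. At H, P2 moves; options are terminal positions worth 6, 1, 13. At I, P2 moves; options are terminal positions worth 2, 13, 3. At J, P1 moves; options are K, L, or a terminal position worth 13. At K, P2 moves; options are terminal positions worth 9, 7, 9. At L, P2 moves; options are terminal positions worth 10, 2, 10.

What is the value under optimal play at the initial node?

C (P2): min(11, 11, 1) = 1
D (P2): min(7, 14, 5) = 5
E (P2): min(15, 8, 5) = 5
B (P1): max(1, 5, 5) = 5
G (P2): min(7, 5, 10) = 5
H (P2): min(6, 1, 13) = 1
I (P2): min(2, 13, 3) = 2
F (P1): max(5, 1, 2) = 5
K (P2): min(9, 7, 9) = 7
L (P2): min(10, 2, 10) = 2
J (P1): max(7, 2, 13) = 13
Root (P2): min(5, 5, 13) = 5

5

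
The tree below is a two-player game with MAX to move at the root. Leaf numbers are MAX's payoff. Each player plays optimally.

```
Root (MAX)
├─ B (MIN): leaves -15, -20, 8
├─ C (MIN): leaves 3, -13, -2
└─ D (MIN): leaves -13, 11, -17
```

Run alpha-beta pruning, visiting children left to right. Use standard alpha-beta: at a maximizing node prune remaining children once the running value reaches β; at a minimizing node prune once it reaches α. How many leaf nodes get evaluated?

B [α=-∞,β=+∞]: v=-20
C [α=-20,β=+∞]: v=-13
D [α=-13,β=+∞]: v=-13 after child 1 ≤ α → α-cutoff, skip 2
Root [α=-∞,β=+∞]: v=-13
Leaves evaluated: 7 of 9.

7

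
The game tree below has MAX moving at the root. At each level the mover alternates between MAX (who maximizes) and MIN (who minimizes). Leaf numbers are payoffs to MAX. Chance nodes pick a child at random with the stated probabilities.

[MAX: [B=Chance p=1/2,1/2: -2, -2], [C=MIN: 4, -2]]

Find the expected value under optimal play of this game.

B (Chance): 1/2·-2 + 1/2·-2 = -2
C (MIN): min(4, -2) = -2
Root (MAX): max(-2, -2) = -2

-2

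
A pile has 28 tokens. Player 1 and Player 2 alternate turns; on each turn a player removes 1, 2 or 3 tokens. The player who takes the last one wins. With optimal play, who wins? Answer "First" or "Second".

W/L table (W = player to move can force a win):
i:   0  1  2  3  4  5  6  7  8  9 10 11 12 13 14 15 16 17 18 19 20 21 22 23 24 25 26 27 28
     L  W  W  W  L  W  W  W  L  W  W  W  L  W  W  W  L  W  W  W  L  W  W  W  L  W  W  W  L
Position 28 is L, so the second player wins.

Second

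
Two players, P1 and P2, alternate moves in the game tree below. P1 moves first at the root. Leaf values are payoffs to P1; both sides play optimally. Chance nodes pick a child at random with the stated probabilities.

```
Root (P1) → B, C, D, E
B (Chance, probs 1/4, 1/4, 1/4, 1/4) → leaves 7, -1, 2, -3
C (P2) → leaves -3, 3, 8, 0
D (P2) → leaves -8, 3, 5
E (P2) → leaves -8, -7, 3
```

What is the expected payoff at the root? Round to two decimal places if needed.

1.25

B (Chance): 1/4·7 + 1/4·-1 + 1/4·2 + 1/4·-3 = 1.25
C (P2): min(-3, 3, 8, 0) = -3
D (P2): min(-8, 3, 5) = -8
E (P2): min(-8, -7, 3) = -8
Root (P1): max(1.25, -3, -8, -8) = 1.25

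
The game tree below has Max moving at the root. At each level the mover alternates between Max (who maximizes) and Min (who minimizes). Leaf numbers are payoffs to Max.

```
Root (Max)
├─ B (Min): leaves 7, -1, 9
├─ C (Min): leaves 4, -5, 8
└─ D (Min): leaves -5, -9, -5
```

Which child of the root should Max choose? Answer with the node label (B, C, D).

B (Min): min(7, -1, 9) = -1
C (Min): min(4, -5, 8) = -5
D (Min): min(-5, -9, -5) = -9
Root (Max): max(-1, -5, -9) = -1
Max picks the child with the highest value: B (value -1).

B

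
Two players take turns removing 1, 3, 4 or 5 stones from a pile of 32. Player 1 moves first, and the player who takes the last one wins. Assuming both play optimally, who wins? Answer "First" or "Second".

W/L table (W = player to move can force a win):
i:   0  1  2  3  4  5  6  7  8  9 10 11 12 13 14 15 16 17 18 19 20 21 22 23 24 25 26 27 28 29 30 31 32
     L  W  L  W  W  W  W  W  L  W  L  W  W  W  W  W  L  W  L  W  W  W  W  W  L  W  L  W  W  W  W  W  L
Position 32 is L, so the second player wins.

Second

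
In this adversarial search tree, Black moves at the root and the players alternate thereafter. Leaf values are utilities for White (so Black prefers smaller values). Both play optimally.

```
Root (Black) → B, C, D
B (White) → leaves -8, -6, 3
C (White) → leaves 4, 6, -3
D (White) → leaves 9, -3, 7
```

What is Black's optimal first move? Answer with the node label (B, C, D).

B

B (White): max(-8, -6, 3) = 3
C (White): max(4, 6, -3) = 6
D (White): max(9, -3, 7) = 9
Root (Black): min(3, 6, 9) = 3
Black picks the child with the lowest value: B (value 3).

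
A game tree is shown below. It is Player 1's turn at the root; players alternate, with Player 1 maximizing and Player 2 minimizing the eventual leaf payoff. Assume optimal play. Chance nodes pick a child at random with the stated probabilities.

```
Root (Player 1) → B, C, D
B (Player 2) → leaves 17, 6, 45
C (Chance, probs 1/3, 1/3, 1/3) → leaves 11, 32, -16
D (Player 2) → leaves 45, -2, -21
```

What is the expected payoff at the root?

B (Player 2): min(17, 6, 45) = 6
C (Chance): 1/3·11 + 1/3·32 + 1/3·-16 = 9
D (Player 2): min(45, -2, -21) = -21
Root (Player 1): max(6, 9, -21) = 9

9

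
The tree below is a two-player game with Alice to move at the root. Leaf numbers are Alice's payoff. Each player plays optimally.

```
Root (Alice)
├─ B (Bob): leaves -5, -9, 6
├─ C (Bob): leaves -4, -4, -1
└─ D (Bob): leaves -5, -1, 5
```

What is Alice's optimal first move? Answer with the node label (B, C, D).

C

B (Bob): min(-5, -9, 6) = -9
C (Bob): min(-4, -4, -1) = -4
D (Bob): min(-5, -1, 5) = -5
Root (Alice): max(-9, -4, -5) = -4
Alice picks the child with the highest value: C (value -4).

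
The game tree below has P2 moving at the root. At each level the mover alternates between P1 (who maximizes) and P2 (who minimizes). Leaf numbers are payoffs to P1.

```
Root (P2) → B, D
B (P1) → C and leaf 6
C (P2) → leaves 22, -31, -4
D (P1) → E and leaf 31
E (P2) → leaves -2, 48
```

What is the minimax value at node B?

6

C: min(22, -31, -4) = -31
B: max(-31, 6) = 6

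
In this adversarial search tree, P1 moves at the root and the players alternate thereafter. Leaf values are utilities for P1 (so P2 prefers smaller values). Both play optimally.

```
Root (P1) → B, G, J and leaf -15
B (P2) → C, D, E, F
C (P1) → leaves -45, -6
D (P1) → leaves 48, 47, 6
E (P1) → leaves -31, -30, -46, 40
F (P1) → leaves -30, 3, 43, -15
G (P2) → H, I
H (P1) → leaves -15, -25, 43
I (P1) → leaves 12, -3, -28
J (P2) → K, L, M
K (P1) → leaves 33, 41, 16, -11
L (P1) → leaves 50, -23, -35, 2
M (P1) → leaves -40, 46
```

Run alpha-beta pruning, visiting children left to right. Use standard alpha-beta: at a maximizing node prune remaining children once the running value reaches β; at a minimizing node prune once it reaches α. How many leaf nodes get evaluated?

23

C [α=-∞,β=+∞]: v=-6
D [α=-∞,β=-6]: v=48 after child 1 ≥ β → β-cutoff, skip 2
E [α=-∞,β=-6]: v=40
F [α=-∞,β=-6]: v=3 after child 2 ≥ β → β-cutoff, skip 2
B [α=-∞,β=+∞]: v=-6
H [α=-6,β=+∞]: v=43
I [α=-6,β=43]: v=12
G [α=-6,β=+∞]: v=12
K [α=12,β=+∞]: v=41
L [α=12,β=41]: v=50 after child 1 ≥ β → β-cutoff, skip 3
M [α=12,β=41]: v=46
J [α=12,β=+∞]: v=41
Root [α=-∞,β=+∞]: v=41
Leaves evaluated: 23 of 30.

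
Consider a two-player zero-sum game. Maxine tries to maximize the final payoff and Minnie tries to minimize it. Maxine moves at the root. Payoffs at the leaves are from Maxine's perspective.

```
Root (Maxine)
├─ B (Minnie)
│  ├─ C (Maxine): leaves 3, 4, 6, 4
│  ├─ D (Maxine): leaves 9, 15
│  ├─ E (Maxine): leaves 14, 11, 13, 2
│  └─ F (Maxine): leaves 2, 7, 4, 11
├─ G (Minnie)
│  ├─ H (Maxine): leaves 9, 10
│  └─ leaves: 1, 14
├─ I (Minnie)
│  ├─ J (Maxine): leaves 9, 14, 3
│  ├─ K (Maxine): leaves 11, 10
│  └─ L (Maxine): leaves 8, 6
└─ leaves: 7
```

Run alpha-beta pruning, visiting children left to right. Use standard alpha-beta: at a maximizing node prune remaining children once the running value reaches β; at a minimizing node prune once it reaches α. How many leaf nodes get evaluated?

C [α=-∞,β=+∞]: v=6
D [α=-∞,β=6]: v=9 after child 1 ≥ β → β-cutoff, skip 1
E [α=-∞,β=6]: v=14 after child 1 ≥ β → β-cutoff, skip 3
F [α=-∞,β=6]: v=7 after child 2 ≥ β → β-cutoff, skip 2
B [α=-∞,β=+∞]: v=6
H [α=6,β=+∞]: v=10
G [α=6,β=+∞]: v=1 after child 2 ≤ α → α-cutoff, skip 1
J [α=6,β=+∞]: v=14
K [α=6,β=14]: v=11
L [α=6,β=11]: v=8
I [α=6,β=+∞]: v=8
Root [α=-∞,β=+∞]: v=8
Leaves evaluated: 19 of 26.

19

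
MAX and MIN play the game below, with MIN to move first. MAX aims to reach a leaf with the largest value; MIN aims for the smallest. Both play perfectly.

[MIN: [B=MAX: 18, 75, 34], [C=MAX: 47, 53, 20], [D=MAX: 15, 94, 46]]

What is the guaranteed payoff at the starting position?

53

B (MAX): max(18, 75, 34) = 75
C (MAX): max(47, 53, 20) = 53
D (MAX): max(15, 94, 46) = 94
Root (MIN): min(75, 53, 94) = 53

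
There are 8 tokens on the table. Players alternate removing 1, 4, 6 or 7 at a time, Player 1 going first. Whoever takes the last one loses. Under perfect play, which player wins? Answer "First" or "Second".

First

W/L table (W = player to move can force a win):
i:   0  1  2  3  4  5  6  7  8
     W  L  W  L  W  W  L  W  W
Position 8 is W, so the first player wins.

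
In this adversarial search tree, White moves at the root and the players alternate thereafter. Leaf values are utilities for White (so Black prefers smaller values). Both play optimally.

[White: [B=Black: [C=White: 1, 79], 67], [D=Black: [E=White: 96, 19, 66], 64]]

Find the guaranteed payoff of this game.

67

C (White): max(1, 79) = 79
B (Black): min(79, 67) = 67
E (White): max(96, 19, 66) = 96
D (Black): min(96, 64) = 64
Root (White): max(67, 64) = 67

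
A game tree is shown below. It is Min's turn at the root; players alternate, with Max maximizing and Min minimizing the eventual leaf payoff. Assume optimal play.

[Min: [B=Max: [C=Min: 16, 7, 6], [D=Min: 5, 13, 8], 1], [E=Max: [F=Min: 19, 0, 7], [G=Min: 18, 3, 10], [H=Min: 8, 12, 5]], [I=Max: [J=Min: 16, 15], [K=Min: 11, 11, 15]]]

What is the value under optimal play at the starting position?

5

C (Min): min(16, 7, 6) = 6
D (Min): min(5, 13, 8) = 5
B (Max): max(6, 5, 1) = 6
F (Min): min(19, 0, 7) = 0
G (Min): min(18, 3, 10) = 3
H (Min): min(8, 12, 5) = 5
E (Max): max(0, 3, 5) = 5
J (Min): min(16, 15) = 15
K (Min): min(11, 11, 15) = 11
I (Max): max(15, 11) = 15
Root (Min): min(6, 5, 15) = 5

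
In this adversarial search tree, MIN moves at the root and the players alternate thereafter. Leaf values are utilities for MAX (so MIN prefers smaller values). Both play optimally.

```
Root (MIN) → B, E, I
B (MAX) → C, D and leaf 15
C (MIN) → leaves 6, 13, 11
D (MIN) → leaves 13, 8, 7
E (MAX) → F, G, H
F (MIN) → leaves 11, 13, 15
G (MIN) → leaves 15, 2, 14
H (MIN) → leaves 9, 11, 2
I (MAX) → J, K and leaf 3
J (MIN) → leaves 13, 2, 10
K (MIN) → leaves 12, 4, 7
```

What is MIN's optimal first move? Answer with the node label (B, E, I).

C (MIN): min(6, 13, 11) = 6
D (MIN): min(13, 8, 7) = 7
B (MAX): max(6, 7, 15) = 15
F (MIN): min(11, 13, 15) = 11
G (MIN): min(15, 2, 14) = 2
H (MIN): min(9, 11, 2) = 2
E (MAX): max(11, 2, 2) = 11
J (MIN): min(13, 2, 10) = 2
K (MIN): min(12, 4, 7) = 4
I (MAX): max(2, 4, 3) = 4
Root (MIN): min(15, 11, 4) = 4
MIN picks the child with the lowest value: I (value 4).

I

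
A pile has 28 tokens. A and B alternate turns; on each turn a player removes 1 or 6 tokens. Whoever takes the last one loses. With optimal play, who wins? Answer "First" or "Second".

W/L table (W = player to move can force a win):
i:   0  1  2  3  4  5  6  7  8  9 10 11 12 13 14 15 16 17 18 19 20 21 22 23 24 25 26 27 28
     W  L  W  L  W  L  W  W  L  W  L  W  L  W  W  L  W  L  W  L  W  W  L  W  L  W  L  W  W
Position 28 is W, so the first player wins.

First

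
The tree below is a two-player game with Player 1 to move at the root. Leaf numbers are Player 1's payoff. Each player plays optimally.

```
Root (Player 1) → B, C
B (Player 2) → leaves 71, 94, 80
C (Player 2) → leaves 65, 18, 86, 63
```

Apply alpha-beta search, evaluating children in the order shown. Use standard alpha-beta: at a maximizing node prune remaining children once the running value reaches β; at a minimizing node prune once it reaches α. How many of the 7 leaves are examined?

B [α=-∞,β=+∞]: v=71
C [α=71,β=+∞]: v=65 after child 1 ≤ α → α-cutoff, skip 3
Root [α=-∞,β=+∞]: v=71
Leaves evaluated: 4 of 7.

4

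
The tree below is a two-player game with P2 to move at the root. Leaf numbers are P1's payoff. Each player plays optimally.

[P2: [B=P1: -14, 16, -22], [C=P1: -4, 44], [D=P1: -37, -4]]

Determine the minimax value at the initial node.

B (P1): max(-14, 16, -22) = 16
C (P1): max(-4, 44) = 44
D (P1): max(-37, -4) = -4
Root (P2): min(16, 44, -4) = -4

-4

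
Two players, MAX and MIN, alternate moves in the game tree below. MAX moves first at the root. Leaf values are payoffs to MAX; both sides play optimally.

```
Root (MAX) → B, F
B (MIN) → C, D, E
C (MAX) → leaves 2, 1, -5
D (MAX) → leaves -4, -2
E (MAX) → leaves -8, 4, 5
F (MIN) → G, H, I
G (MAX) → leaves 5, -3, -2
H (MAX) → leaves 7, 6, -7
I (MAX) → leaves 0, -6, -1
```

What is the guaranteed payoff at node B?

-2

C: max(2, 1, -5) = 2
D: max(-4, -2) = -2
E: max(-8, 4, 5) = 5
B: min(2, -2, 5) = -2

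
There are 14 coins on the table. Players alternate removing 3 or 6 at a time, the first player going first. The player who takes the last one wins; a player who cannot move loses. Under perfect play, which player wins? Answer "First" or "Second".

Positions where the player to move wins (W) vs loses (L):
i:   0  1  2  3  4  5  6  7  8  9 10 11 12 13 14
     L  L  L  W  W  W  W  W  W  L  L  L  W  W  W
Position 14 is W, so the first player wins.

First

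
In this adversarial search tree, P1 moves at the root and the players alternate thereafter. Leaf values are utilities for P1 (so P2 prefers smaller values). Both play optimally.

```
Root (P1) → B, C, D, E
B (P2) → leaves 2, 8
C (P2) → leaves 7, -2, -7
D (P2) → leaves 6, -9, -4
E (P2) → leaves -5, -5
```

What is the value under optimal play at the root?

B (P2): min(2, 8) = 2
C (P2): min(7, -2, -7) = -7
D (P2): min(6, -9, -4) = -9
E (P2): min(-5, -5) = -5
Root (P1): max(2, -7, -9, -5) = 2

2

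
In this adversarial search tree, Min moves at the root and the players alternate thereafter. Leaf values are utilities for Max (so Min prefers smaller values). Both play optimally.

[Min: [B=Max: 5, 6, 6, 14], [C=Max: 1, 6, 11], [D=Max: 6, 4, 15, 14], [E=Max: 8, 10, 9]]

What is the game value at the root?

B (Max): max(5, 6, 6, 14) = 14
C (Max): max(1, 6, 11) = 11
D (Max): max(6, 4, 15, 14) = 15
E (Max): max(8, 10, 9) = 10
Root (Min): min(14, 11, 15, 10) = 10

10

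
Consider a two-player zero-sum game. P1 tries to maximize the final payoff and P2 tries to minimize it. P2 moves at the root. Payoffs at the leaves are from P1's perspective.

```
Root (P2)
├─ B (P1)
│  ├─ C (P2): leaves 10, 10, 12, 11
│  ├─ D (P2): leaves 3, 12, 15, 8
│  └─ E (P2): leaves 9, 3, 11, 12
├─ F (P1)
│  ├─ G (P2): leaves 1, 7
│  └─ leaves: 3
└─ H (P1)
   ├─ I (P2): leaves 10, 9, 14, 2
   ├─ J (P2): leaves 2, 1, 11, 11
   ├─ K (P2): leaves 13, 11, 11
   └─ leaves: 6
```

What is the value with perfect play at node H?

11

I: min(10, 9, 14, 2) = 2
J: min(2, 1, 11, 11) = 1
K: min(13, 11, 11) = 11
H: max(2, 1, 11, 6) = 11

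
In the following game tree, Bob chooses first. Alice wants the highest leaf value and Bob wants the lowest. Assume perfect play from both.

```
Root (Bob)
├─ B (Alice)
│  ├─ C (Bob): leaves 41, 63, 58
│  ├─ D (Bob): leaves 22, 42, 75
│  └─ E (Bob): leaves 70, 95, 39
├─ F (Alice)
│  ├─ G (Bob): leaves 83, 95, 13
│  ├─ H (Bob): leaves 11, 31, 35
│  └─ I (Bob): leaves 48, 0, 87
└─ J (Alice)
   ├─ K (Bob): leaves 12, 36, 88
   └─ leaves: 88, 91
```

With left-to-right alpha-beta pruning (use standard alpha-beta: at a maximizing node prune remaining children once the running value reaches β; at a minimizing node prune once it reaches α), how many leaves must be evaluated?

17

C [α=-∞,β=+∞]: v=41
D [α=41,β=+∞]: v=22 after child 1 ≤ α → α-cutoff, skip 2
E [α=41,β=+∞]: v=39
B [α=-∞,β=+∞]: v=41
G [α=-∞,β=41]: v=13
H [α=13,β=41]: v=11 after child 1 ≤ α → α-cutoff, skip 2
I [α=13,β=41]: v=0 after child 2 ≤ α → α-cutoff, skip 1
F [α=-∞,β=41]: v=13
K [α=-∞,β=13]: v=12
J [α=-∞,β=13]: v=88 after child 2 ≥ β → β-cutoff, skip 1
Root [α=-∞,β=+∞]: v=13
Leaves evaluated: 17 of 23.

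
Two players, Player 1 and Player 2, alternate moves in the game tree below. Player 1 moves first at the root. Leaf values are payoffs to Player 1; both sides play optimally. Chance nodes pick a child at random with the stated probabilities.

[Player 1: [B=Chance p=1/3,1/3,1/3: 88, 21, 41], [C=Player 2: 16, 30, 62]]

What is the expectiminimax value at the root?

50

B (Chance): 1/3·88 + 1/3·21 + 1/3·41 = 50
C (Player 2): min(16, 30, 62) = 16
Root (Player 1): max(50, 16) = 50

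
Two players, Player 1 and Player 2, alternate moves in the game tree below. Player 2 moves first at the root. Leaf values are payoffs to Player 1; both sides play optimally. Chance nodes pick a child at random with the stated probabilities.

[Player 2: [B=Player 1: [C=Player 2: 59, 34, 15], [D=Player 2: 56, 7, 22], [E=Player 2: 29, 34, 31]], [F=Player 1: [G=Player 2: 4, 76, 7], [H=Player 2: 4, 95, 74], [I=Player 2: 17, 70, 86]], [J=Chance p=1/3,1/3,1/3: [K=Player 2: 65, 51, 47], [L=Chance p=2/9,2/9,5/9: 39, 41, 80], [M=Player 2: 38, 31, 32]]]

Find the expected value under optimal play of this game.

17

C (Player 2): min(59, 34, 15) = 15
D (Player 2): min(56, 7, 22) = 7
E (Player 2): min(29, 34, 31) = 29
B (Player 1): max(15, 7, 29) = 29
G (Player 2): min(4, 76, 7) = 4
H (Player 2): min(4, 95, 74) = 4
I (Player 2): min(17, 70, 86) = 17
F (Player 1): max(4, 4, 17) = 17
K (Player 2): min(65, 51, 47) = 47
L (Chance): 2/9·39 + 2/9·41 + 5/9·80 = 62.22
M (Player 2): min(38, 31, 32) = 31
J (Chance): 1/3·47 + 1/3·62.22 + 1/3·31 = 46.74
Root (Player 2): min(29, 17, 46.74) = 17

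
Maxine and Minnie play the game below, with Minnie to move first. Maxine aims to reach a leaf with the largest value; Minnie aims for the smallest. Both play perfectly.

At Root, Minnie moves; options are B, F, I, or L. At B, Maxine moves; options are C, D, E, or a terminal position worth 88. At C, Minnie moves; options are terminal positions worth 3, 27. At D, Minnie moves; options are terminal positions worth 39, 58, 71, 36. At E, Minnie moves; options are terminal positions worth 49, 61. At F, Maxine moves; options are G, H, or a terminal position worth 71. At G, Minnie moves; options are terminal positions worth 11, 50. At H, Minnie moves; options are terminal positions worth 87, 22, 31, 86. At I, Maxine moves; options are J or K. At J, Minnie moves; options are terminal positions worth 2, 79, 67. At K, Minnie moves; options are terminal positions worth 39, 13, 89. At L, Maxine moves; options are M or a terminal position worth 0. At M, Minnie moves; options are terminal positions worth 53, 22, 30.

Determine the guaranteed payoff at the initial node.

C (Minnie): min(3, 27) = 3
D (Minnie): min(39, 58, 71, 36) = 36
E (Minnie): min(49, 61) = 49
B (Maxine): max(3, 36, 49, 88) = 88
G (Minnie): min(11, 50) = 11
H (Minnie): min(87, 22, 31, 86) = 22
F (Maxine): max(11, 22, 71) = 71
J (Minnie): min(2, 79, 67) = 2
K (Minnie): min(39, 13, 89) = 13
I (Maxine): max(2, 13) = 13
M (Minnie): min(53, 22, 30) = 22
L (Maxine): max(22, 0) = 22
Root (Minnie): min(88, 71, 13, 22) = 13

13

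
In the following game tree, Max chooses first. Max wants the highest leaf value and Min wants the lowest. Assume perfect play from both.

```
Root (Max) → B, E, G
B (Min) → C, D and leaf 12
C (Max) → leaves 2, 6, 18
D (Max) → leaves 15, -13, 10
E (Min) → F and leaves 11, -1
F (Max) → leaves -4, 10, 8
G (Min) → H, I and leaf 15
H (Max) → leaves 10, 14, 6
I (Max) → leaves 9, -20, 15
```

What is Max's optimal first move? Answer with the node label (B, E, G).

G

C (Max): max(2, 6, 18) = 18
D (Max): max(15, -13, 10) = 15
B (Min): min(18, 15, 12) = 12
F (Max): max(-4, 10, 8) = 10
E (Min): min(10, 11, -1) = -1
H (Max): max(10, 14, 6) = 14
I (Max): max(9, -20, 15) = 15
G (Min): min(14, 15, 15) = 14
Root (Max): max(12, -1, 14) = 14
Max picks the child with the highest value: G (value 14).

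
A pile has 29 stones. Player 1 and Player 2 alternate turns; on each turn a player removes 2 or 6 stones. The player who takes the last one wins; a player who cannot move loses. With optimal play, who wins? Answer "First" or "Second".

Positions where the player to move wins (W) vs loses (L):
i:   0  1  2  3  4  5  6  7  8  9 10 11 12 13 14 15 16 17 18 19 20 21 22 23 24 25 26 27 28 29
     L  L  W  W  L  L  W  W  L  L  W  W  L  L  W  W  L  L  W  W  L  L  W  W  L  L  W  W  L  L
Position 29 is L, so the second player wins.

Second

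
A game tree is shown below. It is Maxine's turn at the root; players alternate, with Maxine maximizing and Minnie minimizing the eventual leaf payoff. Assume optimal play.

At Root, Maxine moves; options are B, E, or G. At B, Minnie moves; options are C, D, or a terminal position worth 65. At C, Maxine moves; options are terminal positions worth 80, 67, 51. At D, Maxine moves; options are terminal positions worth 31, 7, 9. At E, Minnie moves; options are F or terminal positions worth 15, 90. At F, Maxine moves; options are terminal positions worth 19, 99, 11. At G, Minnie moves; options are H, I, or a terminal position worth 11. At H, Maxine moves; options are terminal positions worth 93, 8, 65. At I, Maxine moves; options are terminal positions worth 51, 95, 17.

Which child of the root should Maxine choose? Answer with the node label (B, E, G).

C (Maxine): max(80, 67, 51) = 80
D (Maxine): max(31, 7, 9) = 31
B (Minnie): min(80, 31, 65) = 31
F (Maxine): max(19, 99, 11) = 99
E (Minnie): min(99, 15, 90) = 15
H (Maxine): max(93, 8, 65) = 93
I (Maxine): max(51, 95, 17) = 95
G (Minnie): min(93, 95, 11) = 11
Root (Maxine): max(31, 15, 11) = 31
Maxine picks the child with the highest value: B (value 31).

B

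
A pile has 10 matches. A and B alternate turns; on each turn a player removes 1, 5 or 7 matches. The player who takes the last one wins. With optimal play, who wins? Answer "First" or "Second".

Compute winning (W) and losing (L) positions by backward induction:
i:   0  1  2  3  4  5  6  7  8  9 10
     L  W  L  W  L  W  L  W  L  W  L
Position 10 is L, so the second player wins.

Second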